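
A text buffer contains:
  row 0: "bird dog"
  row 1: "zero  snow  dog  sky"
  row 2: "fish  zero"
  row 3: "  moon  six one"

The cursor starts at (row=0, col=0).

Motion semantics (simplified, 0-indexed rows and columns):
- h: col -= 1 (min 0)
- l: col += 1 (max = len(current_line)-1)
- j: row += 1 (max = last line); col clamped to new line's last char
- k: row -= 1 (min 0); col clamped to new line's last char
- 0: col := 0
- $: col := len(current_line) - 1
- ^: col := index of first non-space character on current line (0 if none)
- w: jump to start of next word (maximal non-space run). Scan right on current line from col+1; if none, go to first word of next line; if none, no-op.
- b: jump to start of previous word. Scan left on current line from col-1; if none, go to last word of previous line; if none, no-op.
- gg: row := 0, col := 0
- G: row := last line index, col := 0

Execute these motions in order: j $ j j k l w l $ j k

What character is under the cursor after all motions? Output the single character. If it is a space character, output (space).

Answer: o

Derivation:
After 1 (j): row=1 col=0 char='z'
After 2 ($): row=1 col=19 char='y'
After 3 (j): row=2 col=9 char='o'
After 4 (j): row=3 col=9 char='i'
After 5 (k): row=2 col=9 char='o'
After 6 (l): row=2 col=9 char='o'
After 7 (w): row=3 col=2 char='m'
After 8 (l): row=3 col=3 char='o'
After 9 ($): row=3 col=14 char='e'
After 10 (j): row=3 col=14 char='e'
After 11 (k): row=2 col=9 char='o'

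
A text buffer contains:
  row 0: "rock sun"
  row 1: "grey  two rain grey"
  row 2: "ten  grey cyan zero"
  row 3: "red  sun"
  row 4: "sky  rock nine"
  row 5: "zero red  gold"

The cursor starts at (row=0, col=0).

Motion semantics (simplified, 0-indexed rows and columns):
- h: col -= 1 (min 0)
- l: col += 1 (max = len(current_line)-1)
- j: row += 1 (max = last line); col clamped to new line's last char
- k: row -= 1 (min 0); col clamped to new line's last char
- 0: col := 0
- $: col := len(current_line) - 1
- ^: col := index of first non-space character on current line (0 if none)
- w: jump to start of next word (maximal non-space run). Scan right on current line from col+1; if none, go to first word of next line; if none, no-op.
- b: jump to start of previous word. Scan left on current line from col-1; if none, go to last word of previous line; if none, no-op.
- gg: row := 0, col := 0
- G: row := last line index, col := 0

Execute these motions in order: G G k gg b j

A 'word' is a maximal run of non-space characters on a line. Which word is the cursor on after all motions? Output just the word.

After 1 (G): row=5 col=0 char='z'
After 2 (G): row=5 col=0 char='z'
After 3 (k): row=4 col=0 char='s'
After 4 (gg): row=0 col=0 char='r'
After 5 (b): row=0 col=0 char='r'
After 6 (j): row=1 col=0 char='g'

Answer: grey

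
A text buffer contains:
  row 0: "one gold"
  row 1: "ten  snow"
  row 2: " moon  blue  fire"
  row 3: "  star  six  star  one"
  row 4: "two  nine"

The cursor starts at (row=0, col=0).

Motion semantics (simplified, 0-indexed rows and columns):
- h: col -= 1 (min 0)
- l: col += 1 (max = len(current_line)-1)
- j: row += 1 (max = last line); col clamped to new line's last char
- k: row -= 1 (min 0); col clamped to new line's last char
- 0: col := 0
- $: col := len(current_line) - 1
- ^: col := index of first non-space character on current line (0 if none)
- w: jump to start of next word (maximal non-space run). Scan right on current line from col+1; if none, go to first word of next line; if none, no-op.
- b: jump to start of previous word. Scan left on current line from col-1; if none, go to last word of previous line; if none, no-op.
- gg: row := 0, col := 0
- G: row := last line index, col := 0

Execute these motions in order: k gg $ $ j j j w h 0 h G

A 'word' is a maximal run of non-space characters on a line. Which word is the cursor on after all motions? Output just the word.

Answer: two

Derivation:
After 1 (k): row=0 col=0 char='o'
After 2 (gg): row=0 col=0 char='o'
After 3 ($): row=0 col=7 char='d'
After 4 ($): row=0 col=7 char='d'
After 5 (j): row=1 col=7 char='o'
After 6 (j): row=2 col=7 char='b'
After 7 (j): row=3 col=7 char='_'
After 8 (w): row=3 col=8 char='s'
After 9 (h): row=3 col=7 char='_'
After 10 (0): row=3 col=0 char='_'
After 11 (h): row=3 col=0 char='_'
After 12 (G): row=4 col=0 char='t'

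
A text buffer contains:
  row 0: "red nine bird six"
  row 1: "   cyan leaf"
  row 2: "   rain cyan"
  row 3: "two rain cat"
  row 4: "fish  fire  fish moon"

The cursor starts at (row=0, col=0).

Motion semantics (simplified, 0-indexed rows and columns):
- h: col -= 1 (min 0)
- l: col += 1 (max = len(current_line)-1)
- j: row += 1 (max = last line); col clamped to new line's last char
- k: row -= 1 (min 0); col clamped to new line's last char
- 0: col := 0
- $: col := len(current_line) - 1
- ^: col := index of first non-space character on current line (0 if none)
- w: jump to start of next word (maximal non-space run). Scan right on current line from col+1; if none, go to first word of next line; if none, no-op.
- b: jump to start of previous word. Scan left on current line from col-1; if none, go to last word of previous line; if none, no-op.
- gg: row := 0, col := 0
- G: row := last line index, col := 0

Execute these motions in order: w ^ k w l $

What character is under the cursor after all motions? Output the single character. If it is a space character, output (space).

Answer: x

Derivation:
After 1 (w): row=0 col=4 char='n'
After 2 (^): row=0 col=0 char='r'
After 3 (k): row=0 col=0 char='r'
After 4 (w): row=0 col=4 char='n'
After 5 (l): row=0 col=5 char='i'
After 6 ($): row=0 col=16 char='x'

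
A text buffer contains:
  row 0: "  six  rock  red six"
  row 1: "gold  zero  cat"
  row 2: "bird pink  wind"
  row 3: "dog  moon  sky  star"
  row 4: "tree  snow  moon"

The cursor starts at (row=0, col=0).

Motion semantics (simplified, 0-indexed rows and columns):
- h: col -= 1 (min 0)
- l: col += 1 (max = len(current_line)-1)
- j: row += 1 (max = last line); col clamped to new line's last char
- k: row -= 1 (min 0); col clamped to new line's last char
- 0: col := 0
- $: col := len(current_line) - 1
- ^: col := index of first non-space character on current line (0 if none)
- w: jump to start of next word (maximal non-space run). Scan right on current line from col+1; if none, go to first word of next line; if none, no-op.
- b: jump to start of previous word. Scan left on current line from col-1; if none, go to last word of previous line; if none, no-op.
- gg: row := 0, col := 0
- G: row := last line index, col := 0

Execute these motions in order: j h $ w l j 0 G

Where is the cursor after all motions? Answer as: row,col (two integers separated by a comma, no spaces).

After 1 (j): row=1 col=0 char='g'
After 2 (h): row=1 col=0 char='g'
After 3 ($): row=1 col=14 char='t'
After 4 (w): row=2 col=0 char='b'
After 5 (l): row=2 col=1 char='i'
After 6 (j): row=3 col=1 char='o'
After 7 (0): row=3 col=0 char='d'
After 8 (G): row=4 col=0 char='t'

Answer: 4,0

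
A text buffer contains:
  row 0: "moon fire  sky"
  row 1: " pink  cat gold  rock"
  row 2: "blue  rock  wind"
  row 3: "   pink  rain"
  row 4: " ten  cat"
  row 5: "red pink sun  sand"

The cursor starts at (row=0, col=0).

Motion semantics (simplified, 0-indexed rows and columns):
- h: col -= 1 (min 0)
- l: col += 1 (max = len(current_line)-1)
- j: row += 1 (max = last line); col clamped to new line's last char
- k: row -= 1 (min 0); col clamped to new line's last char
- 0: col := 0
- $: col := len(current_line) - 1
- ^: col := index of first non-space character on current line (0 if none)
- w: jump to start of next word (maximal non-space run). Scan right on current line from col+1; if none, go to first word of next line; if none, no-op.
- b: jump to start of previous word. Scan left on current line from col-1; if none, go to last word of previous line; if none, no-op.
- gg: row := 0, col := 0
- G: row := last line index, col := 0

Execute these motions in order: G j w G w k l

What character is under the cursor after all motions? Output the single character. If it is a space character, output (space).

Answer: (space)

Derivation:
After 1 (G): row=5 col=0 char='r'
After 2 (j): row=5 col=0 char='r'
After 3 (w): row=5 col=4 char='p'
After 4 (G): row=5 col=0 char='r'
After 5 (w): row=5 col=4 char='p'
After 6 (k): row=4 col=4 char='_'
After 7 (l): row=4 col=5 char='_'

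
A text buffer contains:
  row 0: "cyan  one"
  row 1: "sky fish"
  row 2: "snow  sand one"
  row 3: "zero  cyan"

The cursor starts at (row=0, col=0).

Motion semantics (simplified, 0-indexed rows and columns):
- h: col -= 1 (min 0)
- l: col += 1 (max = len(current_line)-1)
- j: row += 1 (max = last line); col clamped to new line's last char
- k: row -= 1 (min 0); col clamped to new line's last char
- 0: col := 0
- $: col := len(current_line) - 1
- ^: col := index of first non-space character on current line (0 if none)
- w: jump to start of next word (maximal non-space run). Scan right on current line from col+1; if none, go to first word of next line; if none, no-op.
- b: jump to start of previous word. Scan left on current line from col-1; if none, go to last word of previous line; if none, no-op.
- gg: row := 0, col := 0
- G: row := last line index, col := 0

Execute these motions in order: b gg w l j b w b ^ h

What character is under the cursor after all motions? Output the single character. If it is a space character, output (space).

Answer: s

Derivation:
After 1 (b): row=0 col=0 char='c'
After 2 (gg): row=0 col=0 char='c'
After 3 (w): row=0 col=6 char='o'
After 4 (l): row=0 col=7 char='n'
After 5 (j): row=1 col=7 char='h'
After 6 (b): row=1 col=4 char='f'
After 7 (w): row=2 col=0 char='s'
After 8 (b): row=1 col=4 char='f'
After 9 (^): row=1 col=0 char='s'
After 10 (h): row=1 col=0 char='s'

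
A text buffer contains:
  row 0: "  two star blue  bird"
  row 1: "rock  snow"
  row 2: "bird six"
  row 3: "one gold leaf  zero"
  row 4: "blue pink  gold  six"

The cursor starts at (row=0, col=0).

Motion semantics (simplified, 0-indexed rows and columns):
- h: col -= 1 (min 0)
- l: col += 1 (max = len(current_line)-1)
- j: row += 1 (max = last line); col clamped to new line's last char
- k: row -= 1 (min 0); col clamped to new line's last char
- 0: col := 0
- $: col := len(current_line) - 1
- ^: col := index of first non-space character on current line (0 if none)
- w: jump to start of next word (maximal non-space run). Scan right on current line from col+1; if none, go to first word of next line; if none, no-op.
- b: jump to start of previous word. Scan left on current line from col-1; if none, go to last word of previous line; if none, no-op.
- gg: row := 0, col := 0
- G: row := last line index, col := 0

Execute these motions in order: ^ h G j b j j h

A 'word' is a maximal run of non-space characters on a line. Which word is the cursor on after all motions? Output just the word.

Answer: gold

Derivation:
After 1 (^): row=0 col=2 char='t'
After 2 (h): row=0 col=1 char='_'
After 3 (G): row=4 col=0 char='b'
After 4 (j): row=4 col=0 char='b'
After 5 (b): row=3 col=15 char='z'
After 6 (j): row=4 col=15 char='_'
After 7 (j): row=4 col=15 char='_'
After 8 (h): row=4 col=14 char='d'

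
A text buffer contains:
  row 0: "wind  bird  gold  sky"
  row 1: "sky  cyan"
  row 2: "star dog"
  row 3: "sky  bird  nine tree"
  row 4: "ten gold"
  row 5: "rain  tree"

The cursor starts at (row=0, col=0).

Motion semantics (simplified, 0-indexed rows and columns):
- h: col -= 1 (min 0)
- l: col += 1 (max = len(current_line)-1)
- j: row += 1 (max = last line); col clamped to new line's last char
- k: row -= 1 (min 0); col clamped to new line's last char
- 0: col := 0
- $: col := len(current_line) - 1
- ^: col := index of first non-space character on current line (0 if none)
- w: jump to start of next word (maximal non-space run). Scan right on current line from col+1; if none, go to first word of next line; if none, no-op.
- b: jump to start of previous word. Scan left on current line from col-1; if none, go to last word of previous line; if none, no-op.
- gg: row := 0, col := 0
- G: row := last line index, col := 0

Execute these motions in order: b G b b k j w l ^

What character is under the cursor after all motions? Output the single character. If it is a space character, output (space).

After 1 (b): row=0 col=0 char='w'
After 2 (G): row=5 col=0 char='r'
After 3 (b): row=4 col=4 char='g'
After 4 (b): row=4 col=0 char='t'
After 5 (k): row=3 col=0 char='s'
After 6 (j): row=4 col=0 char='t'
After 7 (w): row=4 col=4 char='g'
After 8 (l): row=4 col=5 char='o'
After 9 (^): row=4 col=0 char='t'

Answer: t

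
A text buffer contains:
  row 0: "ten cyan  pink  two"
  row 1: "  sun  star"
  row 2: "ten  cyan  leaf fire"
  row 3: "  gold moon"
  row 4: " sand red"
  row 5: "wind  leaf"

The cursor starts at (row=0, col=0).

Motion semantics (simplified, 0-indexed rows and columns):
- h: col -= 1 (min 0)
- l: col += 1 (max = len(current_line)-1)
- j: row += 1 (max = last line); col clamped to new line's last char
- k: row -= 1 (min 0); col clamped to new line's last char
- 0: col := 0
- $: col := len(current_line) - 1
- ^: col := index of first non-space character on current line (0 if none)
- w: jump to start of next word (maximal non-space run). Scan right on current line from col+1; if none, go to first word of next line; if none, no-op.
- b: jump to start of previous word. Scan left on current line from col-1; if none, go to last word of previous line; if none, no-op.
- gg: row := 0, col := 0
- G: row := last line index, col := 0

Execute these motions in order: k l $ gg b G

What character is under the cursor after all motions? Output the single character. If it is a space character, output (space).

Answer: w

Derivation:
After 1 (k): row=0 col=0 char='t'
After 2 (l): row=0 col=1 char='e'
After 3 ($): row=0 col=18 char='o'
After 4 (gg): row=0 col=0 char='t'
After 5 (b): row=0 col=0 char='t'
After 6 (G): row=5 col=0 char='w'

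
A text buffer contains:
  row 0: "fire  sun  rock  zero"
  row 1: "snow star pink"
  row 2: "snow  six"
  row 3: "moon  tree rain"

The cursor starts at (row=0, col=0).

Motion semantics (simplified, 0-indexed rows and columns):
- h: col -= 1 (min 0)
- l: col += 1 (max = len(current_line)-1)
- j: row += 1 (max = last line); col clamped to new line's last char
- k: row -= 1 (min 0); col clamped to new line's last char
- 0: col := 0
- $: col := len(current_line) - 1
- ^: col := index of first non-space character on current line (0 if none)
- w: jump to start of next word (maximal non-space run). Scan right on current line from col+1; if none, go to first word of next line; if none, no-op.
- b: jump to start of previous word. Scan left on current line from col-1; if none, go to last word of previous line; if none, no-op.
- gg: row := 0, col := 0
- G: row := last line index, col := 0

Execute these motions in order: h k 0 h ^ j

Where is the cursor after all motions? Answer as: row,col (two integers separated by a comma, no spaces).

After 1 (h): row=0 col=0 char='f'
After 2 (k): row=0 col=0 char='f'
After 3 (0): row=0 col=0 char='f'
After 4 (h): row=0 col=0 char='f'
After 5 (^): row=0 col=0 char='f'
After 6 (j): row=1 col=0 char='s'

Answer: 1,0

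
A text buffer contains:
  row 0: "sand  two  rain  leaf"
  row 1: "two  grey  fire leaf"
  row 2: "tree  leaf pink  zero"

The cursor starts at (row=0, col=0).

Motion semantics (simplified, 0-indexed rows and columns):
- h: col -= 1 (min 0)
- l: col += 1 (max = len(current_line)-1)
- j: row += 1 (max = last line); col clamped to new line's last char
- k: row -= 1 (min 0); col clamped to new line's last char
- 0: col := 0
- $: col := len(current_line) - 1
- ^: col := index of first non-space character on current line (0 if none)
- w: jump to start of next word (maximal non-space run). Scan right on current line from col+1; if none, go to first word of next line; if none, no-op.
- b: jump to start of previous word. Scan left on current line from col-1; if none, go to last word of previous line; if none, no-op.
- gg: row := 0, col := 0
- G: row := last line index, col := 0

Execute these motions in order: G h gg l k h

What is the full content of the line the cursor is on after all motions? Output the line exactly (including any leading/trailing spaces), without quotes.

Answer: sand  two  rain  leaf

Derivation:
After 1 (G): row=2 col=0 char='t'
After 2 (h): row=2 col=0 char='t'
After 3 (gg): row=0 col=0 char='s'
After 4 (l): row=0 col=1 char='a'
After 5 (k): row=0 col=1 char='a'
After 6 (h): row=0 col=0 char='s'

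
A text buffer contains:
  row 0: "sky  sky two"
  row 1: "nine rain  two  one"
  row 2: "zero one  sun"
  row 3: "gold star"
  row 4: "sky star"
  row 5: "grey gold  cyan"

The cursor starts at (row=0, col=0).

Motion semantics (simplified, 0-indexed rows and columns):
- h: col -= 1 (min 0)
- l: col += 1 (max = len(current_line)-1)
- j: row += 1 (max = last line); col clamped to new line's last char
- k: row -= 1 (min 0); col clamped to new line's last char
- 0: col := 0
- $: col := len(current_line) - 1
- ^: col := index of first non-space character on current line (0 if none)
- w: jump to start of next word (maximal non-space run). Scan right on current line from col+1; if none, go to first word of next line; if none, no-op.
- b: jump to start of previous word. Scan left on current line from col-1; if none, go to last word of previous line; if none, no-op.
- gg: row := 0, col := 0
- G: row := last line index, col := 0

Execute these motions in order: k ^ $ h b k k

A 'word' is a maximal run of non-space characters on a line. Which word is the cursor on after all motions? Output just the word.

After 1 (k): row=0 col=0 char='s'
After 2 (^): row=0 col=0 char='s'
After 3 ($): row=0 col=11 char='o'
After 4 (h): row=0 col=10 char='w'
After 5 (b): row=0 col=9 char='t'
After 6 (k): row=0 col=9 char='t'
After 7 (k): row=0 col=9 char='t'

Answer: two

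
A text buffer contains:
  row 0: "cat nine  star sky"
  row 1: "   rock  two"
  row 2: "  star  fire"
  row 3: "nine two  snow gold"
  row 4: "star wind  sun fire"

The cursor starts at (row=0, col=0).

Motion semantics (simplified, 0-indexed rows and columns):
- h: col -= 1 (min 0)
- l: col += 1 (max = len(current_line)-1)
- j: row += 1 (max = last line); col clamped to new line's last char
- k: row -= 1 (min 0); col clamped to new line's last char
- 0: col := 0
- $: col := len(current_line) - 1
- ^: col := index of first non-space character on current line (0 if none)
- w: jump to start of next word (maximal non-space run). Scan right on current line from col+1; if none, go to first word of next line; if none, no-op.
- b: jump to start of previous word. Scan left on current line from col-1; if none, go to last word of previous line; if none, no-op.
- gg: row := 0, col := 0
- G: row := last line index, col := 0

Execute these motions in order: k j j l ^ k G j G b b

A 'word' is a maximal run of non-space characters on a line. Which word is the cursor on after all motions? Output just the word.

Answer: snow

Derivation:
After 1 (k): row=0 col=0 char='c'
After 2 (j): row=1 col=0 char='_'
After 3 (j): row=2 col=0 char='_'
After 4 (l): row=2 col=1 char='_'
After 5 (^): row=2 col=2 char='s'
After 6 (k): row=1 col=2 char='_'
After 7 (G): row=4 col=0 char='s'
After 8 (j): row=4 col=0 char='s'
After 9 (G): row=4 col=0 char='s'
After 10 (b): row=3 col=15 char='g'
After 11 (b): row=3 col=10 char='s'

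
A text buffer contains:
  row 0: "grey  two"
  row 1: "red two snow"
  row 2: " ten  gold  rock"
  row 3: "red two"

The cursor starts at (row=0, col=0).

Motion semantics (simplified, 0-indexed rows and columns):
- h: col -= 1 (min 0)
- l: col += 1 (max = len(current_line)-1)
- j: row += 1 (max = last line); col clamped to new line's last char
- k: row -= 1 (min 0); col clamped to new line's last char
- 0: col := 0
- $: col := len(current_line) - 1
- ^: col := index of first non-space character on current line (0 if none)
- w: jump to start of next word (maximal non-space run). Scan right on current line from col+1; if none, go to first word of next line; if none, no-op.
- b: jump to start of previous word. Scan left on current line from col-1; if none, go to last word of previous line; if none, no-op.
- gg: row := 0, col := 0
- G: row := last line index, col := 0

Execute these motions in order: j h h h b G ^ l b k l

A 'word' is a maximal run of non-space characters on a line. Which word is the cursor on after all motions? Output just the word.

Answer: ten

Derivation:
After 1 (j): row=1 col=0 char='r'
After 2 (h): row=1 col=0 char='r'
After 3 (h): row=1 col=0 char='r'
After 4 (h): row=1 col=0 char='r'
After 5 (b): row=0 col=6 char='t'
After 6 (G): row=3 col=0 char='r'
After 7 (^): row=3 col=0 char='r'
After 8 (l): row=3 col=1 char='e'
After 9 (b): row=3 col=0 char='r'
After 10 (k): row=2 col=0 char='_'
After 11 (l): row=2 col=1 char='t'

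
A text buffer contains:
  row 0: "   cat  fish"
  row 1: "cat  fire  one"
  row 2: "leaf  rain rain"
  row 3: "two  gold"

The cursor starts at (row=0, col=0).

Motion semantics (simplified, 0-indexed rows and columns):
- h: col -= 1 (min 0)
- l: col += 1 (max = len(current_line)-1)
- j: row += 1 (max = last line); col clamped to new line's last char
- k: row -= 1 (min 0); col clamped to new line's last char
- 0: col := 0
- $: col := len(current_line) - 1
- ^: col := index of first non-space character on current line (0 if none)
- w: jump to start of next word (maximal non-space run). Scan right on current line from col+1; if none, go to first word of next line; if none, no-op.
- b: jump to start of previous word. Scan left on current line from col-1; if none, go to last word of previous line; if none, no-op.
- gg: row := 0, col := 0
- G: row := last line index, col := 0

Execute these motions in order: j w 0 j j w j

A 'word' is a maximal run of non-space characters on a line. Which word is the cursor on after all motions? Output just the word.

After 1 (j): row=1 col=0 char='c'
After 2 (w): row=1 col=5 char='f'
After 3 (0): row=1 col=0 char='c'
After 4 (j): row=2 col=0 char='l'
After 5 (j): row=3 col=0 char='t'
After 6 (w): row=3 col=5 char='g'
After 7 (j): row=3 col=5 char='g'

Answer: gold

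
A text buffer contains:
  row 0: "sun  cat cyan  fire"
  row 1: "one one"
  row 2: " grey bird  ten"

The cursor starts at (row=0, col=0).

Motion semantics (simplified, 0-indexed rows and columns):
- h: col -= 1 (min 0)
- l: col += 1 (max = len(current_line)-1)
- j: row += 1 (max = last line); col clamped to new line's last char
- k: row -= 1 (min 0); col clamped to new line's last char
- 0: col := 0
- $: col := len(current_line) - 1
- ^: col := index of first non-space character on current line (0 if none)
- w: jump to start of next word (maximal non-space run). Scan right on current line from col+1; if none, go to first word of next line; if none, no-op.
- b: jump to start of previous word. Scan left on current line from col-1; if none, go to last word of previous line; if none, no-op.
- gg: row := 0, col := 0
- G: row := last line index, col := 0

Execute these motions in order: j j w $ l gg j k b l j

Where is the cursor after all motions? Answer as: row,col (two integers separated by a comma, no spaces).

Answer: 1,1

Derivation:
After 1 (j): row=1 col=0 char='o'
After 2 (j): row=2 col=0 char='_'
After 3 (w): row=2 col=1 char='g'
After 4 ($): row=2 col=14 char='n'
After 5 (l): row=2 col=14 char='n'
After 6 (gg): row=0 col=0 char='s'
After 7 (j): row=1 col=0 char='o'
After 8 (k): row=0 col=0 char='s'
After 9 (b): row=0 col=0 char='s'
After 10 (l): row=0 col=1 char='u'
After 11 (j): row=1 col=1 char='n'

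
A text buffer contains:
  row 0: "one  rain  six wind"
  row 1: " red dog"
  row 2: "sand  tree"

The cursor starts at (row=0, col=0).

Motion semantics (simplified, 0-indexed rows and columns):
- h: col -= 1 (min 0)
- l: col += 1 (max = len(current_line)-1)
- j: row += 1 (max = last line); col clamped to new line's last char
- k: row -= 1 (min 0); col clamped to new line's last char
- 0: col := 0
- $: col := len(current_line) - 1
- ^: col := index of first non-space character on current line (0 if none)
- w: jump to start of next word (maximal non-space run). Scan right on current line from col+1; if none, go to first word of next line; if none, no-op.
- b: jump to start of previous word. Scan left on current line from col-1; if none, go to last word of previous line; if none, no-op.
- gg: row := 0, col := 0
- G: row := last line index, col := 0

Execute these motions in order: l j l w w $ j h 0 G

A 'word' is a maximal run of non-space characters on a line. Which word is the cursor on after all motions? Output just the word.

Answer: sand

Derivation:
After 1 (l): row=0 col=1 char='n'
After 2 (j): row=1 col=1 char='r'
After 3 (l): row=1 col=2 char='e'
After 4 (w): row=1 col=5 char='d'
After 5 (w): row=2 col=0 char='s'
After 6 ($): row=2 col=9 char='e'
After 7 (j): row=2 col=9 char='e'
After 8 (h): row=2 col=8 char='e'
After 9 (0): row=2 col=0 char='s'
After 10 (G): row=2 col=0 char='s'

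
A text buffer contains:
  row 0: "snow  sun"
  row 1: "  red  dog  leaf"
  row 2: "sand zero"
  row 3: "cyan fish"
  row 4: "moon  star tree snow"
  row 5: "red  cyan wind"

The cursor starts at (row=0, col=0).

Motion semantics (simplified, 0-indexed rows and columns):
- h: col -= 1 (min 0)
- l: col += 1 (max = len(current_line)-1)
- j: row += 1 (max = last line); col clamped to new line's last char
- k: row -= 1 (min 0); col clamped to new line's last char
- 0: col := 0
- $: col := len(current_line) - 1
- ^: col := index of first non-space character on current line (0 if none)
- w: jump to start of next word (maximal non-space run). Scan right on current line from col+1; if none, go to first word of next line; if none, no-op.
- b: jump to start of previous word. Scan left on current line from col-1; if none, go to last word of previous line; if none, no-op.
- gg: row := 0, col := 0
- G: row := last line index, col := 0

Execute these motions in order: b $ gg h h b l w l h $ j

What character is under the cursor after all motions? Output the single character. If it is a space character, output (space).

After 1 (b): row=0 col=0 char='s'
After 2 ($): row=0 col=8 char='n'
After 3 (gg): row=0 col=0 char='s'
After 4 (h): row=0 col=0 char='s'
After 5 (h): row=0 col=0 char='s'
After 6 (b): row=0 col=0 char='s'
After 7 (l): row=0 col=1 char='n'
After 8 (w): row=0 col=6 char='s'
After 9 (l): row=0 col=7 char='u'
After 10 (h): row=0 col=6 char='s'
After 11 ($): row=0 col=8 char='n'
After 12 (j): row=1 col=8 char='o'

Answer: o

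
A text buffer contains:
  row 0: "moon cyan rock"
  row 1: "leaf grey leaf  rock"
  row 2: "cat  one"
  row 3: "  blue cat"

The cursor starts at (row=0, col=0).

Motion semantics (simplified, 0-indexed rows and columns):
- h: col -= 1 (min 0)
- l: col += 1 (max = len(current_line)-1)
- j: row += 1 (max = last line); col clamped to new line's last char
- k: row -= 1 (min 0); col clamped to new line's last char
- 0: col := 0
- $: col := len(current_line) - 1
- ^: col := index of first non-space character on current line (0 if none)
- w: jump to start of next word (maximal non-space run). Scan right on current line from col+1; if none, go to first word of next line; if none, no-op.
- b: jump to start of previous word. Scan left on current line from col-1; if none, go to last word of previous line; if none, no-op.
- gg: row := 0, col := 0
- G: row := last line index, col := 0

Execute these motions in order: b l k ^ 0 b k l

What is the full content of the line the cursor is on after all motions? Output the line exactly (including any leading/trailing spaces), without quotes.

Answer: moon cyan rock

Derivation:
After 1 (b): row=0 col=0 char='m'
After 2 (l): row=0 col=1 char='o'
After 3 (k): row=0 col=1 char='o'
After 4 (^): row=0 col=0 char='m'
After 5 (0): row=0 col=0 char='m'
After 6 (b): row=0 col=0 char='m'
After 7 (k): row=0 col=0 char='m'
After 8 (l): row=0 col=1 char='o'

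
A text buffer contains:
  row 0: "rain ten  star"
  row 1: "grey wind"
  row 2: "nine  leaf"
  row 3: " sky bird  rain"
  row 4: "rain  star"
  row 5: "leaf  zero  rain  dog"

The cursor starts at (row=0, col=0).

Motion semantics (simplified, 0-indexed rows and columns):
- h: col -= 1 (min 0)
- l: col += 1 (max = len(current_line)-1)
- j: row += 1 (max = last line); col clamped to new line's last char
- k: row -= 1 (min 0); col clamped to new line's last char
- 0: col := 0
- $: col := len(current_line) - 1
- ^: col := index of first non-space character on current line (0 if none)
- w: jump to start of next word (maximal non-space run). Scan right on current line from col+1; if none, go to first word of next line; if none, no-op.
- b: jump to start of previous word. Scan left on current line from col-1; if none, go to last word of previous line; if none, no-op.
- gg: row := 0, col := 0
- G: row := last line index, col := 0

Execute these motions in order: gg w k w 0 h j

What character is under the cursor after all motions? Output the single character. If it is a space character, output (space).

After 1 (gg): row=0 col=0 char='r'
After 2 (w): row=0 col=5 char='t'
After 3 (k): row=0 col=5 char='t'
After 4 (w): row=0 col=10 char='s'
After 5 (0): row=0 col=0 char='r'
After 6 (h): row=0 col=0 char='r'
After 7 (j): row=1 col=0 char='g'

Answer: g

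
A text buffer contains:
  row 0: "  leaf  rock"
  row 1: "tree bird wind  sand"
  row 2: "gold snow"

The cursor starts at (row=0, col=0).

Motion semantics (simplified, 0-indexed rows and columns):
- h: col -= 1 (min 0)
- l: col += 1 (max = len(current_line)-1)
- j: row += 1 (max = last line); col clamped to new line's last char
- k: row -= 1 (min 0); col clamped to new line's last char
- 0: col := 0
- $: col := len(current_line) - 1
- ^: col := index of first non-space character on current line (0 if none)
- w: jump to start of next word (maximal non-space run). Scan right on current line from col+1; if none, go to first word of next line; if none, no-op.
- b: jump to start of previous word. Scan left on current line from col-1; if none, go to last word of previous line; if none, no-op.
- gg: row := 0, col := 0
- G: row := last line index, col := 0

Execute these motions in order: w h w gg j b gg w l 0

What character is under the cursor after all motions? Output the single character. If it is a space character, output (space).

After 1 (w): row=0 col=2 char='l'
After 2 (h): row=0 col=1 char='_'
After 3 (w): row=0 col=2 char='l'
After 4 (gg): row=0 col=0 char='_'
After 5 (j): row=1 col=0 char='t'
After 6 (b): row=0 col=8 char='r'
After 7 (gg): row=0 col=0 char='_'
After 8 (w): row=0 col=2 char='l'
After 9 (l): row=0 col=3 char='e'
After 10 (0): row=0 col=0 char='_'

Answer: (space)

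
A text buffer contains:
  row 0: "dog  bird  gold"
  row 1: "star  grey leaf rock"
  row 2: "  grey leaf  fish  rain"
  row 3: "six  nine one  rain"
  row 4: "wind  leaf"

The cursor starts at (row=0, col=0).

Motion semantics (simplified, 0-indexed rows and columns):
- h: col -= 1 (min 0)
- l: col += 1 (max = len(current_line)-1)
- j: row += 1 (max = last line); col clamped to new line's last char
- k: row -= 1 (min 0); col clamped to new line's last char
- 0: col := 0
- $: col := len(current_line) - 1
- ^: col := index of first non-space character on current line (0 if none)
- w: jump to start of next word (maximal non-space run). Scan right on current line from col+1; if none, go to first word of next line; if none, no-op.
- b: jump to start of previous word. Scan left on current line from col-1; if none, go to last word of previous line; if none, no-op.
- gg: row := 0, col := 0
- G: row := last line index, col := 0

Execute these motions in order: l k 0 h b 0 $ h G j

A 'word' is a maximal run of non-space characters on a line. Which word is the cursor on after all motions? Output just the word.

After 1 (l): row=0 col=1 char='o'
After 2 (k): row=0 col=1 char='o'
After 3 (0): row=0 col=0 char='d'
After 4 (h): row=0 col=0 char='d'
After 5 (b): row=0 col=0 char='d'
After 6 (0): row=0 col=0 char='d'
After 7 ($): row=0 col=14 char='d'
After 8 (h): row=0 col=13 char='l'
After 9 (G): row=4 col=0 char='w'
After 10 (j): row=4 col=0 char='w'

Answer: wind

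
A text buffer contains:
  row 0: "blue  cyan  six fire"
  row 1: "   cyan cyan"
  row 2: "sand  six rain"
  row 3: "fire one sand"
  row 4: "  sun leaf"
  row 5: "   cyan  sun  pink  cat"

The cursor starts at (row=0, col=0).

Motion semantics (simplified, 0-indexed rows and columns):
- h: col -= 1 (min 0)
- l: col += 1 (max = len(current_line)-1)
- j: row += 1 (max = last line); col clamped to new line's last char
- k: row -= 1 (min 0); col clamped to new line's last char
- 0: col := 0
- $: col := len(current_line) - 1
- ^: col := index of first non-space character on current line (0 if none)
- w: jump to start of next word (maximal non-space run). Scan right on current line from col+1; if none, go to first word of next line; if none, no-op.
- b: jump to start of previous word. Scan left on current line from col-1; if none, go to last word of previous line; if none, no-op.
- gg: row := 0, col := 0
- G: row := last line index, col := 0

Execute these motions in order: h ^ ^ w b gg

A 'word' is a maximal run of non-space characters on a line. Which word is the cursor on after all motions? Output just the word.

Answer: blue

Derivation:
After 1 (h): row=0 col=0 char='b'
After 2 (^): row=0 col=0 char='b'
After 3 (^): row=0 col=0 char='b'
After 4 (w): row=0 col=6 char='c'
After 5 (b): row=0 col=0 char='b'
After 6 (gg): row=0 col=0 char='b'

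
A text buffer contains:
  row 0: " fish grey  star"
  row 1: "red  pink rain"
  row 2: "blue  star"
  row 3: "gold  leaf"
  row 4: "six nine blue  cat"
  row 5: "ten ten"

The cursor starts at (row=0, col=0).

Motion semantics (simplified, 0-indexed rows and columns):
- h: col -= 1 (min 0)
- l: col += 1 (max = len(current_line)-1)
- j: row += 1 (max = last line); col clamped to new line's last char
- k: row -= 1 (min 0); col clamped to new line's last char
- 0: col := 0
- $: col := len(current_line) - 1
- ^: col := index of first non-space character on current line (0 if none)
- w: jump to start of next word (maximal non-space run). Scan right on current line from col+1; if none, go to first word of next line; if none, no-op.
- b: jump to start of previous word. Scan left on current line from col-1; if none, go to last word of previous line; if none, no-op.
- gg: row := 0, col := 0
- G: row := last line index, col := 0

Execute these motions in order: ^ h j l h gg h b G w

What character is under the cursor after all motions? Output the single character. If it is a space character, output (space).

Answer: t

Derivation:
After 1 (^): row=0 col=1 char='f'
After 2 (h): row=0 col=0 char='_'
After 3 (j): row=1 col=0 char='r'
After 4 (l): row=1 col=1 char='e'
After 5 (h): row=1 col=0 char='r'
After 6 (gg): row=0 col=0 char='_'
After 7 (h): row=0 col=0 char='_'
After 8 (b): row=0 col=0 char='_'
After 9 (G): row=5 col=0 char='t'
After 10 (w): row=5 col=4 char='t'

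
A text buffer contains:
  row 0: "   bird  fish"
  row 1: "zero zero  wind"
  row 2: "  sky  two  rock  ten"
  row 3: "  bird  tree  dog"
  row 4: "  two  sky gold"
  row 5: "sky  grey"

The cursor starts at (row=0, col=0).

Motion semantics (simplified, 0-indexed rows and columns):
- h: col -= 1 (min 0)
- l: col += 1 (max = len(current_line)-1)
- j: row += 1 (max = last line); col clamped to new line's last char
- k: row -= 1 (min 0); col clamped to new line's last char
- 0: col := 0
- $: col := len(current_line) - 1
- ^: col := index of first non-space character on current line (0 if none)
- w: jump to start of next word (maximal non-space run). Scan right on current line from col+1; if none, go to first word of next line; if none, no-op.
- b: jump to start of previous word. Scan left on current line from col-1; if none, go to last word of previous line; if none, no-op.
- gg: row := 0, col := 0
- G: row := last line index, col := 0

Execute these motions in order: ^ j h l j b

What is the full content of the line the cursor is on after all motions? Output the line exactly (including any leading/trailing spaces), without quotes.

Answer:   sky  two  rock  ten

Derivation:
After 1 (^): row=0 col=3 char='b'
After 2 (j): row=1 col=3 char='o'
After 3 (h): row=1 col=2 char='r'
After 4 (l): row=1 col=3 char='o'
After 5 (j): row=2 col=3 char='k'
After 6 (b): row=2 col=2 char='s'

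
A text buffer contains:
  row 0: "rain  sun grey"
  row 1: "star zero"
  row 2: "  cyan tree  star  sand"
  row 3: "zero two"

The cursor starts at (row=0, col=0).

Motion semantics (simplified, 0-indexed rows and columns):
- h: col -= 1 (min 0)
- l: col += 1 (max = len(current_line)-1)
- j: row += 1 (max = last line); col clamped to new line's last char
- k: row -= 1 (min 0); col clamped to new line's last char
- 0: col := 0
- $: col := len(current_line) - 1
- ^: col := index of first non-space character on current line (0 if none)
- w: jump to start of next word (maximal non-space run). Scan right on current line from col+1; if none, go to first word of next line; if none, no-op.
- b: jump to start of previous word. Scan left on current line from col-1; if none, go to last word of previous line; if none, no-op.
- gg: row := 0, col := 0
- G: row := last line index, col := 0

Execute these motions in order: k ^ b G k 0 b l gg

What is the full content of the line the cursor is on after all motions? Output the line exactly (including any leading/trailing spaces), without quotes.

After 1 (k): row=0 col=0 char='r'
After 2 (^): row=0 col=0 char='r'
After 3 (b): row=0 col=0 char='r'
After 4 (G): row=3 col=0 char='z'
After 5 (k): row=2 col=0 char='_'
After 6 (0): row=2 col=0 char='_'
After 7 (b): row=1 col=5 char='z'
After 8 (l): row=1 col=6 char='e'
After 9 (gg): row=0 col=0 char='r'

Answer: rain  sun grey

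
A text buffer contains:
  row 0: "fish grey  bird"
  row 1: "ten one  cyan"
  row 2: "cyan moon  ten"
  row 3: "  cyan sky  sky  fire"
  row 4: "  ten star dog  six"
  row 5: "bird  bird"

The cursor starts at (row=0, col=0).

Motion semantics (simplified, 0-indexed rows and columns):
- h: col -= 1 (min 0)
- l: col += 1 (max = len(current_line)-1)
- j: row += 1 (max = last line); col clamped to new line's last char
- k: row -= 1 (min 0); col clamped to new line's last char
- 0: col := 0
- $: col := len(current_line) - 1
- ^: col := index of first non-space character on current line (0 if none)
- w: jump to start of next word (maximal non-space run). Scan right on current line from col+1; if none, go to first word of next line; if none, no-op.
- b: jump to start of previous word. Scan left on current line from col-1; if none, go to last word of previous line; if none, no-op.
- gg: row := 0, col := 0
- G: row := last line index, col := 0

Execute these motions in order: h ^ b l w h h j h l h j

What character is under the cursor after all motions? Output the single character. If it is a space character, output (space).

After 1 (h): row=0 col=0 char='f'
After 2 (^): row=0 col=0 char='f'
After 3 (b): row=0 col=0 char='f'
After 4 (l): row=0 col=1 char='i'
After 5 (w): row=0 col=5 char='g'
After 6 (h): row=0 col=4 char='_'
After 7 (h): row=0 col=3 char='h'
After 8 (j): row=1 col=3 char='_'
After 9 (h): row=1 col=2 char='n'
After 10 (l): row=1 col=3 char='_'
After 11 (h): row=1 col=2 char='n'
After 12 (j): row=2 col=2 char='a'

Answer: a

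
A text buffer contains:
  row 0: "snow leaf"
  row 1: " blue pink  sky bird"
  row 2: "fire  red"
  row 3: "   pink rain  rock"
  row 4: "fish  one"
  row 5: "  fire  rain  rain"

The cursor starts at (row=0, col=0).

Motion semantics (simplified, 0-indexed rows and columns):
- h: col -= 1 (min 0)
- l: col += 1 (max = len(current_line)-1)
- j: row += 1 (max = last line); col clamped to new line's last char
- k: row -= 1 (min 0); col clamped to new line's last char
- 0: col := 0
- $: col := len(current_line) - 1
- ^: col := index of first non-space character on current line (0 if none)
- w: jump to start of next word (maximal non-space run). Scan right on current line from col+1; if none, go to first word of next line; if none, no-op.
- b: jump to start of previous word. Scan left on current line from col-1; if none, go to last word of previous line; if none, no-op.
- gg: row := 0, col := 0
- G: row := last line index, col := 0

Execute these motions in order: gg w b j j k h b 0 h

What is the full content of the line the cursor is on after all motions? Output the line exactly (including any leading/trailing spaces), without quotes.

Answer: snow leaf

Derivation:
After 1 (gg): row=0 col=0 char='s'
After 2 (w): row=0 col=5 char='l'
After 3 (b): row=0 col=0 char='s'
After 4 (j): row=1 col=0 char='_'
After 5 (j): row=2 col=0 char='f'
After 6 (k): row=1 col=0 char='_'
After 7 (h): row=1 col=0 char='_'
After 8 (b): row=0 col=5 char='l'
After 9 (0): row=0 col=0 char='s'
After 10 (h): row=0 col=0 char='s'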